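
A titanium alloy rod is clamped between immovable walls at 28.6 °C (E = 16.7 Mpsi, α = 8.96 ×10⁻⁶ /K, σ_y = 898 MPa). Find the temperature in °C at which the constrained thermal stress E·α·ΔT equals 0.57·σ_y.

525 °C

E = 16.7 Mpsi = 115.1 GPa.
E·α·ΔT = 511.9 MPa ⇒ ΔT = 511.9 / (115.1×10³ × 8.96×10⁻⁶) = 496.1 K.
T = 28.6 + 496.1 = 524.7 °C.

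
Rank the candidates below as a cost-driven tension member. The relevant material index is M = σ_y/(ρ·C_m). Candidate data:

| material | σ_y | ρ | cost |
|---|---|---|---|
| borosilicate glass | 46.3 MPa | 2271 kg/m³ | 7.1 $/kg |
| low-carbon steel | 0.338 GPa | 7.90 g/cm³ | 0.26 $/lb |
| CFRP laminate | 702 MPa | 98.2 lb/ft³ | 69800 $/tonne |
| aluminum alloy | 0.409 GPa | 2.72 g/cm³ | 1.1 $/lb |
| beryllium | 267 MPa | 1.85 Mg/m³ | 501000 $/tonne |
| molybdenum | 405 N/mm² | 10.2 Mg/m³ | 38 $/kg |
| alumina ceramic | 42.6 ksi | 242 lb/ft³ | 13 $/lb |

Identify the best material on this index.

After converting to SI:
  borosilicate glass: σ_y = 46.30 MPa, ρ = 2271 kg/m³, cost = 7.100 $/kg
  low-carbon steel: σ_y = 338.0 MPa, ρ = 7900 kg/m³, cost = 0.5732 $/kg
  CFRP laminate: σ_y = 702.0 MPa, ρ = 1573 kg/m³, cost = 69.80 $/kg
  aluminum alloy: σ_y = 409.0 MPa, ρ = 2720 kg/m³, cost = 2.425 $/kg
  beryllium: σ_y = 267.0 MPa, ρ = 1850 kg/m³, cost = 501.0 $/kg
  molybdenum: σ_y = 405.0 MPa, ρ = 10200 kg/m³, cost = 38.00 $/kg
  alumina ceramic: σ_y = 293.7 MPa, ρ = 3876 kg/m³, cost = 28.66 $/kg
  low-carbon steel: M = 74.6 kN·m per $
  aluminum alloy: M = 62.0 kN·m per $
  CFRP laminate: M = 6.39 kN·m per $
  borosilicate glass: M = 2.87 kN·m per $
  alumina ceramic: M = 2.64 kN·m per $
  molybdenum: M = 1.04 kN·m per $
  beryllium: M = 0.288 kN·m per $
Highest index: low-carbon steel.

low-carbon steel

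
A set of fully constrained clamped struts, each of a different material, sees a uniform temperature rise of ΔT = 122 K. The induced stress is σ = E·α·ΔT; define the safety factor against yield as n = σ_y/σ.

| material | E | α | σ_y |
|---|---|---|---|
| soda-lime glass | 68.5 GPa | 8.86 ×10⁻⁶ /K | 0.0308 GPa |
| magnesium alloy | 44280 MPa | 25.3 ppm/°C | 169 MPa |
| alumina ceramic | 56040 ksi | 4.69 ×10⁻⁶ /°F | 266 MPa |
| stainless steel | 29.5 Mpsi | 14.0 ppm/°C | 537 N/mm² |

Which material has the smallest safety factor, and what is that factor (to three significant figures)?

In consistent units (E in GPa, α in ×10⁻⁶/K, σ_y in MPa):
  soda-lime glass: E = 68.50, α = 8.86, σ_y = 30.80 → σ = 74.0 MPa, n = 0.416
  magnesium alloy: E = 44.28, α = 25.3, σ_y = 169.0 → σ = 137 MPa, n = 1.24
  alumina ceramic: E = 386.4, α = 8.44, σ_y = 266.0 → σ = 398 MPa, n = 0.668
  stainless steel: E = 203.4, α = 14.0, σ_y = 537.0 → σ = 347 MPa, n = 1.55
Smallest n: soda-lime glass with n = 0.416.

soda-lime glass, n = 0.416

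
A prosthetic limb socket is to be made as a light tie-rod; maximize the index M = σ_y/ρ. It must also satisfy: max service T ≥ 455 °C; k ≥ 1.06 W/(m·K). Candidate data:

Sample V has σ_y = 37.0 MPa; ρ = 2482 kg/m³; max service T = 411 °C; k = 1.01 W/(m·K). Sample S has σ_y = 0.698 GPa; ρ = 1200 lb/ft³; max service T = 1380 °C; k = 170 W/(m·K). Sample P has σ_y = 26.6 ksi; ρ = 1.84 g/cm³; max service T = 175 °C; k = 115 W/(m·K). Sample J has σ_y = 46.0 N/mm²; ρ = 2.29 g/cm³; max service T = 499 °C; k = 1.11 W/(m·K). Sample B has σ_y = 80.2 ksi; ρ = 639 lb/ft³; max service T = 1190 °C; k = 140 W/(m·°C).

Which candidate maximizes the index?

sample B

Screen on constraints: max service T ≥ 455 °C; k ≥ 1.06 W/(m·K). Survivors: sample S, sample J, sample B.
In SI units:
  sample S: σ_y = 698.0 MPa, ρ = 19220 kg/m³
  sample J: σ_y = 46.00 MPa, ρ = 2290 kg/m³
  sample B: σ_y = 553.0 MPa, ρ = 10240 kg/m³
  sample B: M = 54.0 kN·m/kg
  sample S: M = 36.3 kN·m/kg
  sample J: M = 20.1 kN·m/kg
Sample B ranks first.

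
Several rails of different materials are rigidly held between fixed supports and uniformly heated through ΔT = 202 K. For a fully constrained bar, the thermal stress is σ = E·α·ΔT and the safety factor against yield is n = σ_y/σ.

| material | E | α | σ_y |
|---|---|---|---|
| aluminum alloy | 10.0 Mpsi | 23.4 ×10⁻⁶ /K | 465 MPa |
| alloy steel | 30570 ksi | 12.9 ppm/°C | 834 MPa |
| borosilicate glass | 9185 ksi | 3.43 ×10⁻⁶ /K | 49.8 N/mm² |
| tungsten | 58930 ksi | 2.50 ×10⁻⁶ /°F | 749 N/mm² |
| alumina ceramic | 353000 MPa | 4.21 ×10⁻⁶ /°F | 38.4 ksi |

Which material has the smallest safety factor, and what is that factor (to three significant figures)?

alumina ceramic, n = 0.490

Converting E to GPa, α to ×10⁻⁶/K, σ_y to MPa, then σ and n for each:
  aluminum alloy: E = 68.95, α = 23.4, σ_y = 465.0 → σ = 326 MPa, n = 1.43
  alloy steel: E = 210.8, α = 12.9, σ_y = 834.0 → σ = 549 MPa, n = 1.52
  borosilicate glass: E = 63.33, α = 3.43, σ_y = 49.80 → σ = 43.9 MPa, n = 1.13
  tungsten: E = 406.3, α = 4.50, σ_y = 749.0 → σ = 369 MPa, n = 2.03
  alumina ceramic: E = 353.0, α = 7.58, σ_y = 264.8 → σ = 540 MPa, n = 0.490
The minimum is alumina ceramic at n = 0.490.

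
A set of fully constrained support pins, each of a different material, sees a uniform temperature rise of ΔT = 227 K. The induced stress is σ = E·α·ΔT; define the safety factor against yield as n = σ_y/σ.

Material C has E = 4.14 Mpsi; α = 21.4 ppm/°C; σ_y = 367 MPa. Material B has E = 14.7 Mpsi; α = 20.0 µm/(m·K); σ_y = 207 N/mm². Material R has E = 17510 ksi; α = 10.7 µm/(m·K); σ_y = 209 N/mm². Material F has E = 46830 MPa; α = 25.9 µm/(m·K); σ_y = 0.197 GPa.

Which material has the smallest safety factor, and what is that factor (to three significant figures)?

material B, n = 0.450

Per material, after unit conversion:
  material C: E = 28.54, α = 21.4, σ_y = 367.0 → σ = 139 MPa, n = 2.65
  material B: E = 101.4, α = 20.0, σ_y = 207.0 → σ = 460 MPa, n = 0.450
  material R: E = 120.7, α = 10.7, σ_y = 209.0 → σ = 293 MPa, n = 0.713
  material F: E = 46.83, α = 25.9, σ_y = 197.0 → σ = 275 MPa, n = 0.716
Material B has the lowest safety factor, n = 0.450.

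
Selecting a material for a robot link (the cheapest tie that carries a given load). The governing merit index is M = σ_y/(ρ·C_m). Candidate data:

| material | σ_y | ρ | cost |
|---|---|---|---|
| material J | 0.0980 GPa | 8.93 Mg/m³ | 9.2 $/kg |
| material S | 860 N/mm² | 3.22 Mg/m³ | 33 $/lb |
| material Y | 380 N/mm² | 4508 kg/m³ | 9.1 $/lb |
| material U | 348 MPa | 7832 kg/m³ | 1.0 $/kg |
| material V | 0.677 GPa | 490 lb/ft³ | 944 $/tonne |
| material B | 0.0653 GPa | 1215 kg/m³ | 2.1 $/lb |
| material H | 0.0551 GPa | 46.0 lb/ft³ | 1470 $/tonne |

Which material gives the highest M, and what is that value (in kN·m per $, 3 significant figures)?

After converting to SI:
  material J: σ_y = 98.00 MPa, ρ = 8930 kg/m³, cost = 9.200 $/kg
  material S: σ_y = 860.0 MPa, ρ = 3220 kg/m³, cost = 72.75 $/kg
  material Y: σ_y = 380.0 MPa, ρ = 4508 kg/m³, cost = 20.06 $/kg
  material U: σ_y = 348.0 MPa, ρ = 7832 kg/m³, cost = 1.000 $/kg
  material V: σ_y = 677.0 MPa, ρ = 7849 kg/m³, cost = 0.9440 $/kg
  material B: σ_y = 65.30 MPa, ρ = 1215 kg/m³, cost = 4.630 $/kg
  material H: σ_y = 55.10 MPa, ρ = 736.8 kg/m³, cost = 1.470 $/kg
  material V: M = 91.4 kN·m per $
  material H: M = 50.9 kN·m per $
  material U: M = 44.4 kN·m per $
  material B: M = 11.6 kN·m per $
  material Y: M = 4.20 kN·m per $
  material S: M = 3.67 kN·m per $
  material J: M = 1.19 kN·m per $
Material V ranks first.

material V, M = 91.4 kN·m per $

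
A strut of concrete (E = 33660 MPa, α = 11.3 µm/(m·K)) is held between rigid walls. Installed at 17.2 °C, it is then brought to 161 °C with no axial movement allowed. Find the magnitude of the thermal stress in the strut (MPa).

E = 33660 MPa = 33.66 GPa.
ΔT = 143.8 K. Constrained thermal stress σ = E·α·ΔT = 33.66×10³ MPa × 11.3×10⁻⁶ × 143.8 = 54.7 MPa (compressive).

54.7 MPa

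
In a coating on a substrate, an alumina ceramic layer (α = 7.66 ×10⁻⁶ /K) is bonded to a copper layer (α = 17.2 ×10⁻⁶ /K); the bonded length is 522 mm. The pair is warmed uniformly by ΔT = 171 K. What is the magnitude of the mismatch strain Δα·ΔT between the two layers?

Δα = |7.66 − 17.2|×10⁻⁶/K = 9.54×10⁻⁶/K.
Mismatch strain = Δα·ΔT = 9.54×10⁻⁶ × 171.0 = 1.63×10⁻³.

1.63×10⁻³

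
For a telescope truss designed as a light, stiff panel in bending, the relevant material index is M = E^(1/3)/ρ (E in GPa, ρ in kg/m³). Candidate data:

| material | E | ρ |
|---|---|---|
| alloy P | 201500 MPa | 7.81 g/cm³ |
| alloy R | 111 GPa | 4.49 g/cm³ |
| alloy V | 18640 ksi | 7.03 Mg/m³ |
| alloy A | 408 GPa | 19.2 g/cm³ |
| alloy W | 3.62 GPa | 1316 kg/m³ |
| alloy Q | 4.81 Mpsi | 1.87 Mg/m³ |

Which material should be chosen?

alloy Q

Normalizing units and computing the index:
  alloy P: E = 201.5 GPa, ρ = 7810 kg/m³
  alloy R: E = 111.0 GPa, ρ = 4490 kg/m³
  alloy V: E = 128.5 GPa, ρ = 7030 kg/m³
  alloy A: E = 408.0 GPa, ρ = 19200 kg/m³
  alloy W: E = 3.620 GPa, ρ = 1316 kg/m³
  alloy Q: E = 33.16 GPa, ρ = 1870 kg/m³
  alloy Q: M = 1.72×10⁻³
  alloy W: M = 1.17×10⁻³
  alloy R: M = 1.07×10⁻³
  alloy P: M = 0.751×10⁻³
  alloy V: M = 0.718×10⁻³
  alloy A: M = 0.386×10⁻³
Alloy Q has the largest M.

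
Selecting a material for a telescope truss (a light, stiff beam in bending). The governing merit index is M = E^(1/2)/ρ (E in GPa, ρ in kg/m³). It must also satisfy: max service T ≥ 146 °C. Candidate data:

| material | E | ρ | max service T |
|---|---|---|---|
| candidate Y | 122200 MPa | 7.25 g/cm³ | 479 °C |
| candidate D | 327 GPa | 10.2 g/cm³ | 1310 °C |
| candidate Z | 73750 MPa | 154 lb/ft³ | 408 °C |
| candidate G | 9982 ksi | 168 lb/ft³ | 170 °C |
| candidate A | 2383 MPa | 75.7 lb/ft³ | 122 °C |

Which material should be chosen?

Screen on constraints: max service T ≥ 146 °C. Survivors: candidate Y, candidate D, candidate Z, candidate G.
In SI units:
  candidate Y: E = 122.2 GPa, ρ = 7250 kg/m³
  candidate D: E = 327.0 GPa, ρ = 10200 kg/m³
  candidate Z: E = 73.75 GPa, ρ = 2467 kg/m³
  candidate G: E = 68.82 GPa, ρ = 2691 kg/m³
  candidate Z: M = 3.48×10⁻³
  candidate G: M = 3.08×10⁻³
  candidate D: M = 1.77×10⁻³
  candidate Y: M = 1.52×10⁻³
Highest index: candidate Z.

candidate Z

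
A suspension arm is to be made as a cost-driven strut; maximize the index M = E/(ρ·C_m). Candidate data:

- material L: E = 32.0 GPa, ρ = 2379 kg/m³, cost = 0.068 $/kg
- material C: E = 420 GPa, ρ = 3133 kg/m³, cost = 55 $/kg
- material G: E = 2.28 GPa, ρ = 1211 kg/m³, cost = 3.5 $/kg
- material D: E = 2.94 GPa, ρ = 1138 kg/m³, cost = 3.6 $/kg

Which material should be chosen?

material L

Evaluate M for each candidate:
  material L: M = 198 MN·m per $
  material C: M = 2.44 MN·m per $
  material D: M = 0.718 MN·m per $
  material G: M = 0.538 MN·m per $
Material L has the largest M.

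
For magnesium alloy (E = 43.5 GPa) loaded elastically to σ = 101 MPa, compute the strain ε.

2.32×10⁻³

ε = σ/E = 101 / 43500 = 2.32×10⁻³.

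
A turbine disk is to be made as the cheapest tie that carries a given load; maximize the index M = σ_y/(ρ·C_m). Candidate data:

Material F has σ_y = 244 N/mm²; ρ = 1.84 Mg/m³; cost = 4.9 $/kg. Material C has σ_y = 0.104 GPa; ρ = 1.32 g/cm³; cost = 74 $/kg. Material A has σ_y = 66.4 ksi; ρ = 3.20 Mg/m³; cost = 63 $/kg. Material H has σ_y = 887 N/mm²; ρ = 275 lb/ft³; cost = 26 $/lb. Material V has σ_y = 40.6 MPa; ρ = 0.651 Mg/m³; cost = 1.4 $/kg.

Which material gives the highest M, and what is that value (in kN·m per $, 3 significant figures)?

After converting to SI:
  material F: σ_y = 244.0 MPa, ρ = 1840 kg/m³, cost = 4.900 $/kg
  material C: σ_y = 104.0 MPa, ρ = 1320 kg/m³, cost = 74.00 $/kg
  material A: σ_y = 457.8 MPa, ρ = 3200 kg/m³, cost = 63.00 $/kg
  material H: σ_y = 887.0 MPa, ρ = 4405 kg/m³, cost = 57.32 $/kg
  material V: σ_y = 40.60 MPa, ρ = 651.0 kg/m³, cost = 1.400 $/kg
  material V: M = 44.5 kN·m per $
  material F: M = 27.1 kN·m per $
  material H: M = 3.51 kN·m per $
  material A: M = 2.27 kN·m per $
  material C: M = 1.06 kN·m per $
Material V ranks first.

material V, M = 44.5 kN·m per $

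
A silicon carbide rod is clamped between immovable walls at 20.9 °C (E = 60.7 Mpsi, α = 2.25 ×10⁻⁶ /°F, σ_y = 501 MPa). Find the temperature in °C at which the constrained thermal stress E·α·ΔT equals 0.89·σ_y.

E = 60.7 Mpsi = 418.5 GPa.
α = 2.25×10⁻⁶/°F × 9/5 = 4.05×10⁻⁶/K.
E·α·ΔT = 445.9 MPa ⇒ ΔT = 445.9 / (418.5×10³ × 4.05×10⁻⁶) = 263.1 K.
T = 20.9 + 263.1 = 284.0 °C.

284 °C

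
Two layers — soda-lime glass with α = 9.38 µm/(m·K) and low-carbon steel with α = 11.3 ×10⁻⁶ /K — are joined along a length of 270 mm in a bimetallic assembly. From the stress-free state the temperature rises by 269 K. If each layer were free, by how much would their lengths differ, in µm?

Δα = |9.38 − 11.3|×10⁻⁶/K = 1.92×10⁻⁶/K.
ΔL_mismatch = Δα·L·ΔT = 1.92×10⁻⁶ × 270.0 mm × 269.0 K = 139 µm.

139 µm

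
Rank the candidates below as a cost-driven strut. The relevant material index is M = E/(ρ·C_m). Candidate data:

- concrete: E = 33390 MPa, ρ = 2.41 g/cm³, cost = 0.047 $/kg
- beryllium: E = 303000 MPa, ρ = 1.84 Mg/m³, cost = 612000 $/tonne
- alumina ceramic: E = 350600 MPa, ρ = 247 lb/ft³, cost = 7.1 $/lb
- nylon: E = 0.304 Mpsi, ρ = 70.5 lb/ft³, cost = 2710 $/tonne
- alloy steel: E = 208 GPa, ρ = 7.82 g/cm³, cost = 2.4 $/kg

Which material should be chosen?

concrete

Convert each candidate to consistent units, then evaluate M:
  concrete: E = 33.39 GPa, ρ = 2410 kg/m³, cost = 0.04700 $/kg
  beryllium: E = 303.0 GPa, ρ = 1840 kg/m³, cost = 612.0 $/kg
  alumina ceramic: E = 350.6 GPa, ρ = 3957 kg/m³, cost = 15.65 $/kg
  nylon: E = 2.096 GPa, ρ = 1129 kg/m³, cost = 2.710 $/kg
  alloy steel: E = 208.0 GPa, ρ = 7820 kg/m³, cost = 2.400 $/kg
  concrete: M = 295 MN·m per $
  alloy steel: M = 11.1 MN·m per $
  alumina ceramic: M = 5.66 MN·m per $
  nylon: M = 0.685 MN·m per $
  beryllium: M = 0.269 MN·m per $
Concrete has the largest M.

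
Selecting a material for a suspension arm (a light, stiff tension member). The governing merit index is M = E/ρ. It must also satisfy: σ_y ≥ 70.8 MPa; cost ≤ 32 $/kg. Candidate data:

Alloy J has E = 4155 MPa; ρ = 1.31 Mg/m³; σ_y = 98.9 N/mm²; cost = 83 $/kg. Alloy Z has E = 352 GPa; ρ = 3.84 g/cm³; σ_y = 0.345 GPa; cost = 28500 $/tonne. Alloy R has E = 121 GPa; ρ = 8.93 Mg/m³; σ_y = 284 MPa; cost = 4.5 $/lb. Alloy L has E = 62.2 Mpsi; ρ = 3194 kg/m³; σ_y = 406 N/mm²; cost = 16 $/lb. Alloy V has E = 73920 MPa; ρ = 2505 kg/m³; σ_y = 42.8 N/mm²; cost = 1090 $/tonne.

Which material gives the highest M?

Screen on constraints: σ_y ≥ 70.8 MPa; cost ≤ 32 $/kg. Survivors: alloy Z, alloy R.
Convert each candidate to consistent units, then evaluate M:
  alloy Z: E = 352.0 GPa, ρ = 3840 kg/m³
  alloy R: E = 121.0 GPa, ρ = 8930 kg/m³
  alloy Z: M = 91.7 MN·m/kg
  alloy R: M = 13.5 MN·m/kg
Alloy Z ranks first.

alloy Z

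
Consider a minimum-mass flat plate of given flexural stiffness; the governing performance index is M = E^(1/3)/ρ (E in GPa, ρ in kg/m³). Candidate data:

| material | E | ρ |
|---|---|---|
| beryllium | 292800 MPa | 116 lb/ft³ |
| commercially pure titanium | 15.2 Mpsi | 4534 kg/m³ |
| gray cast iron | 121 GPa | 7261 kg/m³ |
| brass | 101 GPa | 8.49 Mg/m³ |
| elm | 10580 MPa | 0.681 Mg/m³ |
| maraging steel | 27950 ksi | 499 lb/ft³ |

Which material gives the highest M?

In SI units:
  beryllium: E = 292.8 GPa, ρ = 1858 kg/m³
  commercially pure titanium: E = 104.8 GPa, ρ = 4534 kg/m³
  gray cast iron: E = 121.0 GPa, ρ = 7261 kg/m³
  brass: E = 101.0 GPa, ρ = 8490 kg/m³
  elm: E = 10.58 GPa, ρ = 681.0 kg/m³
  maraging steel: E = 192.7 GPa, ρ = 7993 kg/m³
  beryllium: M = 3.57×10⁻³
  elm: M = 3.22×10⁻³
  commercially pure titanium: M = 1.04×10⁻³
  maraging steel: M = 0.723×10⁻³
  gray cast iron: M = 0.681×10⁻³
  brass: M = 0.549×10⁻³
The maximum is for beryllium.

beryllium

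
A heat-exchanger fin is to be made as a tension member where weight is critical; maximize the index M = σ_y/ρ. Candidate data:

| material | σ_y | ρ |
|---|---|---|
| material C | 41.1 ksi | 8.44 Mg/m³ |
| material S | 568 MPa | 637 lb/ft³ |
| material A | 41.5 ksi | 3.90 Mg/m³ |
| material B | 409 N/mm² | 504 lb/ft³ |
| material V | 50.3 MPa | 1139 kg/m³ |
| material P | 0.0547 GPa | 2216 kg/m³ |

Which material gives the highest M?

material A

Normalizing units and computing the index:
  material C: σ_y = 283.4 MPa, ρ = 8440 kg/m³
  material S: σ_y = 568.0 MPa, ρ = 10200 kg/m³
  material A: σ_y = 286.1 MPa, ρ = 3900 kg/m³
  material B: σ_y = 409.0 MPa, ρ = 8073 kg/m³
  material V: σ_y = 50.30 MPa, ρ = 1139 kg/m³
  material P: σ_y = 54.70 MPa, ρ = 2216 kg/m³
  material A: M = 73.4 kN·m/kg
  material S: M = 55.7 kN·m/kg
  material B: M = 50.7 kN·m/kg
  material V: M = 44.2 kN·m/kg
  material C: M = 33.6 kN·m/kg
  material P: M = 24.7 kN·m/kg
Material A ranks first.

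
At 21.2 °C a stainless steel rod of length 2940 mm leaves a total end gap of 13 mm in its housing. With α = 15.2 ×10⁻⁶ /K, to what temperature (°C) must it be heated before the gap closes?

312 °C

α·L₀·ΔT = 13.0 mm ⇒ ΔT = 13.0 / (15.2×10⁻⁶ × 2940.0) = 290.9 K.
T = 21.2 + 290.9 = 312.1 °C.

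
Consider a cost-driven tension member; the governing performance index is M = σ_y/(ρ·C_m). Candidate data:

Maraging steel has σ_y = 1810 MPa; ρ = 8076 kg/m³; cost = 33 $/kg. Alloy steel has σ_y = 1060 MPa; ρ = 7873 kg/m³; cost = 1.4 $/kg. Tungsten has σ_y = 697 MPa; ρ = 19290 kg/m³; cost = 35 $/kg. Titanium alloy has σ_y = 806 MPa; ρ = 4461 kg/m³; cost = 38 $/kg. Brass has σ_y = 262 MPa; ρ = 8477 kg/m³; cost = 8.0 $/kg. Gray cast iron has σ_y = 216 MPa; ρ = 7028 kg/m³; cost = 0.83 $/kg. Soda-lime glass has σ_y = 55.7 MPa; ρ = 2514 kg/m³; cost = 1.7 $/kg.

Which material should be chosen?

Computing M directly (units already consistent):
  alloy steel: M = 96.2 kN·m per $
  gray cast iron: M = 37.0 kN·m per $
  soda-lime glass: M = 13.0 kN·m per $
  maraging steel: M = 6.79 kN·m per $
  titanium alloy: M = 4.75 kN·m per $
  brass: M = 3.86 kN·m per $
  tungsten: M = 1.03 kN·m per $
Highest index: alloy steel.

alloy steel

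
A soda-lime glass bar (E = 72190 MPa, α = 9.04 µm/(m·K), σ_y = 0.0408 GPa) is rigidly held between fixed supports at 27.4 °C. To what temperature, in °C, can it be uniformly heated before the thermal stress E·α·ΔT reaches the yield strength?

89.9 °C

E = 72190 MPa = 72.19 GPa.
σ_y = 0.0408 GPa = 40.80 MPa.
E·α·ΔT = 40.80 MPa ⇒ ΔT = 40.80 / (72.19×10³ × 9.04×10⁻⁶) = 62.52 K.
T = 27.4 + 62.52 = 89.92 °C.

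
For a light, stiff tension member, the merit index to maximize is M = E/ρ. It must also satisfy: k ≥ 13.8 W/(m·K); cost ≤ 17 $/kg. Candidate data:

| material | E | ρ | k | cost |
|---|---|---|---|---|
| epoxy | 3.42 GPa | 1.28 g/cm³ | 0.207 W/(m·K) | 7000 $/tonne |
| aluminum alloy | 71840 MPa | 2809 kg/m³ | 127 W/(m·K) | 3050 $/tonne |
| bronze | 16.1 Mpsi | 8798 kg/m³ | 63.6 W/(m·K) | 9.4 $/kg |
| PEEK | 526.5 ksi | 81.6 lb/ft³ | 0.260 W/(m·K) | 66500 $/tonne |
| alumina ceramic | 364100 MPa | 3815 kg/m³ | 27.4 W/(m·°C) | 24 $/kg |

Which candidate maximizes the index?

aluminum alloy

Screen on constraints: k ≥ 13.8 W/(m·K); cost ≤ 17 $/kg. Survivors: aluminum alloy, bronze.
After converting to SI:
  aluminum alloy: E = 71.84 GPa, ρ = 2809 kg/m³
  bronze: E = 111.0 GPa, ρ = 8798 kg/m³
  aluminum alloy: M = 25.6 MN·m/kg
  bronze: M = 12.6 MN·m/kg
Aluminum alloy has the largest M.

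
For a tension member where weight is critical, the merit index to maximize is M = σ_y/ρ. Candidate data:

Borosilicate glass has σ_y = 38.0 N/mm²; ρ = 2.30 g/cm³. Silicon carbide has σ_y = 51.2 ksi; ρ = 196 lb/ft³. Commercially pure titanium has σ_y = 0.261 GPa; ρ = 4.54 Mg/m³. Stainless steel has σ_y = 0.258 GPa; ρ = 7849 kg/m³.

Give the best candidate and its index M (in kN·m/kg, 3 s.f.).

After converting to SI:
  borosilicate glass: σ_y = 38.00 MPa, ρ = 2300 kg/m³
  silicon carbide: σ_y = 353.0 MPa, ρ = 3140 kg/m³
  commercially pure titanium: σ_y = 261.0 MPa, ρ = 4540 kg/m³
  stainless steel: σ_y = 258.0 MPa, ρ = 7849 kg/m³
  silicon carbide: M = 112 kN·m/kg
  commercially pure titanium: M = 57.5 kN·m/kg
  stainless steel: M = 32.9 kN·m/kg
  borosilicate glass: M = 16.5 kN·m/kg
The maximum is for silicon carbide.

silicon carbide, M = 112 kN·m/kg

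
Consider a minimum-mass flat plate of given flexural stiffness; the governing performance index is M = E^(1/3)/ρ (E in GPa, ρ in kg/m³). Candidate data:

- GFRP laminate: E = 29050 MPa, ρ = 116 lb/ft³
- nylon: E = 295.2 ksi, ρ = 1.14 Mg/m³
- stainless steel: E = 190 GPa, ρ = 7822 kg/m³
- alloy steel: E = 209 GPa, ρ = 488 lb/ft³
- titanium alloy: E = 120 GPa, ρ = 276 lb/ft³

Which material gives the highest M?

GFRP laminate

After converting to SI:
  GFRP laminate: E = 29.05 GPa, ρ = 1858 kg/m³
  nylon: E = 2.035 GPa, ρ = 1140 kg/m³
  stainless steel: E = 190.0 GPa, ρ = 7822 kg/m³
  alloy steel: E = 209.0 GPa, ρ = 7817 kg/m³
  titanium alloy: E = 120.0 GPa, ρ = 4421 kg/m³
  GFRP laminate: M = 1.65×10⁻³
  titanium alloy: M = 1.12×10⁻³
  nylon: M = 1.11×10⁻³
  alloy steel: M = 0.759×10⁻³
  stainless steel: M = 0.735×10⁻³
GFRP laminate has the largest M.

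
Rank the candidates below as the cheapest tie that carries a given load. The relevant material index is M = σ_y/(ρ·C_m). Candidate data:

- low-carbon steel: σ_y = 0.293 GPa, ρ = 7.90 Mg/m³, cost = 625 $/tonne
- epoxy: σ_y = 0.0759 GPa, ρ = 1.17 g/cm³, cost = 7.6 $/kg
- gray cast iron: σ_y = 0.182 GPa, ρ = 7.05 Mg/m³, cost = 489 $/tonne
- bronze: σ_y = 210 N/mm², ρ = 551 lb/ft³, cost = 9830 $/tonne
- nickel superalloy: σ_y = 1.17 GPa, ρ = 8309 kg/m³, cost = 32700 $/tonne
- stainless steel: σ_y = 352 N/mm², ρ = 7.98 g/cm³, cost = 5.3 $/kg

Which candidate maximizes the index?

low-carbon steel

Convert each candidate to consistent units, then evaluate M:
  low-carbon steel: σ_y = 293.0 MPa, ρ = 7900 kg/m³, cost = 0.6250 $/kg
  epoxy: σ_y = 75.90 MPa, ρ = 1170 kg/m³, cost = 7.600 $/kg
  gray cast iron: σ_y = 182.0 MPa, ρ = 7050 kg/m³, cost = 0.4890 $/kg
  bronze: σ_y = 210.0 MPa, ρ = 8826 kg/m³, cost = 9.830 $/kg
  nickel superalloy: σ_y = 1170 MPa, ρ = 8309 kg/m³, cost = 32.70 $/kg
  stainless steel: σ_y = 352.0 MPa, ρ = 7980 kg/m³, cost = 5.300 $/kg
  low-carbon steel: M = 59.3 kN·m per $
  gray cast iron: M = 52.8 kN·m per $
  epoxy: M = 8.54 kN·m per $
  stainless steel: M = 8.32 kN·m per $
  nickel superalloy: M = 4.31 kN·m per $
  bronze: M = 2.42 kN·m per $
Low-carbon steel ranks first.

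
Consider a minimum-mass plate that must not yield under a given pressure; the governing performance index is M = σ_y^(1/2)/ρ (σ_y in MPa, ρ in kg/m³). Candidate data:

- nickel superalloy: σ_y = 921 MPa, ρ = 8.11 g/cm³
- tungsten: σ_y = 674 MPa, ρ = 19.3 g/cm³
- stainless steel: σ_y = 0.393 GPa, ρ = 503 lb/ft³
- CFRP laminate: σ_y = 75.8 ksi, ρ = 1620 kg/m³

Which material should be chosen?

After converting to SI:
  nickel superalloy: σ_y = 921.0 MPa, ρ = 8110 kg/m³
  tungsten: σ_y = 674.0 MPa, ρ = 19300 kg/m³
  stainless steel: σ_y = 393.0 MPa, ρ = 8057 kg/m³
  CFRP laminate: σ_y = 522.6 MPa, ρ = 1620 kg/m³
  CFRP laminate: M = 14.1×10⁻³
  nickel superalloy: M = 3.74×10⁻³
  stainless steel: M = 2.46×10⁻³
  tungsten: M = 1.35×10⁻³
Highest index: CFRP laminate.

CFRP laminate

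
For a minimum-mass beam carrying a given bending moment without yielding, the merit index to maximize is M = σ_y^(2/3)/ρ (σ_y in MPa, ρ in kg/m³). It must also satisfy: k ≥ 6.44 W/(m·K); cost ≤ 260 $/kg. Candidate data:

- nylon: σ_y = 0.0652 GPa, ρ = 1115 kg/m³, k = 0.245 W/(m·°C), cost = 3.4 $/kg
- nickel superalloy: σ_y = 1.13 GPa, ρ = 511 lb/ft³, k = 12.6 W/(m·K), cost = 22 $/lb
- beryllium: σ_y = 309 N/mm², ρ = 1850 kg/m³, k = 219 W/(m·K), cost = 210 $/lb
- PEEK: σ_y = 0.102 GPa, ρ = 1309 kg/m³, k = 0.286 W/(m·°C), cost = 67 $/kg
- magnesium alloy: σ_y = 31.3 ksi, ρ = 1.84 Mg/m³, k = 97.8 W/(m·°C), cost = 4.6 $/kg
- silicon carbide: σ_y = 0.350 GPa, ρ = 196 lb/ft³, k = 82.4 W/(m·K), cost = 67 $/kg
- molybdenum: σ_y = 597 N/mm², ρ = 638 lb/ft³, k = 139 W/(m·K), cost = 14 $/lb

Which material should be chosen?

Screen on constraints: k ≥ 6.44 W/(m·K); cost ≤ 260 $/kg. Survivors: nickel superalloy, magnesium alloy, silicon carbide, molybdenum.
Putting every candidate on a common basis:
  nickel superalloy: σ_y = 1130 MPa, ρ = 8185 kg/m³
  magnesium alloy: σ_y = 215.8 MPa, ρ = 1840 kg/m³
  silicon carbide: σ_y = 350.0 MPa, ρ = 3140 kg/m³
  molybdenum: σ_y = 597.0 MPa, ρ = 10220 kg/m³
  magnesium alloy: M = 19.6×10⁻³
  silicon carbide: M = 15.8×10⁻³
  nickel superalloy: M = 13.3×10⁻³
  molybdenum: M = 6.94×10⁻³
Highest index: magnesium alloy.

magnesium alloy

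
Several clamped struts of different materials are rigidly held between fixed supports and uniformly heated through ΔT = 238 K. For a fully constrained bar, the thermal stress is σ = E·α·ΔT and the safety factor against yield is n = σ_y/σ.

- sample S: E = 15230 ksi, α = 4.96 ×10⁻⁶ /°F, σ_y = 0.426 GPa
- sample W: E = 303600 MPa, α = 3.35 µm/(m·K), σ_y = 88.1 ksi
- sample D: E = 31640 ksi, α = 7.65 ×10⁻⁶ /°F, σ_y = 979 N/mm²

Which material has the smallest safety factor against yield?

Converting E to GPa, α to ×10⁻⁶/K, σ_y to MPa, then σ and n for each:
  sample S: E = 105.0, α = 8.93, σ_y = 426.0 → σ = 223 MPa, n = 1.91
  sample W: E = 303.6, α = 3.35, σ_y = 607.4 → σ = 242 MPa, n = 2.51
  sample D: E = 218.2, α = 13.8, σ_y = 979.0 → σ = 715 MPa, n = 1.37
The minimum is sample D at n = 1.37.

sample D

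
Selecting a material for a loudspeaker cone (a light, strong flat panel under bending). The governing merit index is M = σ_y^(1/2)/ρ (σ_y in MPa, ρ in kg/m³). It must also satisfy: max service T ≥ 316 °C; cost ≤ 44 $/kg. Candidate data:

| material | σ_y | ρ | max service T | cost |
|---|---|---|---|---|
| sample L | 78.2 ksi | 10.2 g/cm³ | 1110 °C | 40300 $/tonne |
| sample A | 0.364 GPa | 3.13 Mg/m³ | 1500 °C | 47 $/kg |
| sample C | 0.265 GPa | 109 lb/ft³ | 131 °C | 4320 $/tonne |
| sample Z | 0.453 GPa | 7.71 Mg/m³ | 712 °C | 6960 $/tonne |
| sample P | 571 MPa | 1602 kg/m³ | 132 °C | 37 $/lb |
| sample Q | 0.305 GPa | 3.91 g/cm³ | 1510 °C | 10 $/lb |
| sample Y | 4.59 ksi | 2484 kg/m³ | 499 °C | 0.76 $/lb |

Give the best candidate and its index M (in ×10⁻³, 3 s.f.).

sample Q, M = 4.47×10⁻³

Screen on constraints: max service T ≥ 316 °C; cost ≤ 44 $/kg. Survivors: sample L, sample Z, sample Q, sample Y.
Putting every candidate on a common basis:
  sample L: σ_y = 539.2 MPa, ρ = 10200 kg/m³
  sample Z: σ_y = 453.0 MPa, ρ = 7710 kg/m³
  sample Q: σ_y = 305.0 MPa, ρ = 3910 kg/m³
  sample Y: σ_y = 31.65 MPa, ρ = 2484 kg/m³
  sample Q: M = 4.47×10⁻³
  sample Z: M = 2.76×10⁻³
  sample L: M = 2.28×10⁻³
  sample Y: M = 2.26×10⁻³
Sample Q has the largest M.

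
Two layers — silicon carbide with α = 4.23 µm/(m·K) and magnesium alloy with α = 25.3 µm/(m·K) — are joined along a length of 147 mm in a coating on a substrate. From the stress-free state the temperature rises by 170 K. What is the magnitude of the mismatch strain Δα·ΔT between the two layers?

Δα = |4.23 − 25.3|×10⁻⁶/K = 21.1×10⁻⁶/K.
Mismatch strain = Δα·ΔT = 21.1×10⁻⁶ × 170.0 = 3.58×10⁻³.

3.58×10⁻³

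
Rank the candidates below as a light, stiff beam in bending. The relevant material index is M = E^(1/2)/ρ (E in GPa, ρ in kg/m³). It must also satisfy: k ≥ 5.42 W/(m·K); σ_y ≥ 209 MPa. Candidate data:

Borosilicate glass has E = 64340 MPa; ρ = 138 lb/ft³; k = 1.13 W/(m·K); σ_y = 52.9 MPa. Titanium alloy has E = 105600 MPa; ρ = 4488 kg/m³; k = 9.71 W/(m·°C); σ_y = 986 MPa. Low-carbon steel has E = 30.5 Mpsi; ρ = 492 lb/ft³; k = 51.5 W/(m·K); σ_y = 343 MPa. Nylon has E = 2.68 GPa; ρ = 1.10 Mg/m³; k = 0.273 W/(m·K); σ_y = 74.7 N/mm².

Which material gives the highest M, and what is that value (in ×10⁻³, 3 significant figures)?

Screen on constraints: k ≥ 5.42 W/(m·K); σ_y ≥ 209 MPa. Survivors: titanium alloy, low-carbon steel.
In SI units:
  titanium alloy: E = 105.6 GPa, ρ = 4488 kg/m³
  low-carbon steel: E = 210.3 GPa, ρ = 7881 kg/m³
  titanium alloy: M = 2.29×10⁻³
  low-carbon steel: M = 1.84×10⁻³
Highest index: titanium alloy.

titanium alloy, M = 2.29×10⁻³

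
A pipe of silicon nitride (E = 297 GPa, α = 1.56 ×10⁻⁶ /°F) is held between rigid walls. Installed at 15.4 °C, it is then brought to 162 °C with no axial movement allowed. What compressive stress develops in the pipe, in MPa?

122 MPa

α = 1.56×10⁻⁶/°F × 9/5 = 2.81×10⁻⁶/K.
ΔT = 146.6 K. Constrained thermal stress σ = E·α·ΔT = 297.0×10³ MPa × 2.81×10⁻⁶ × 146.6 = 122 MPa (compressive).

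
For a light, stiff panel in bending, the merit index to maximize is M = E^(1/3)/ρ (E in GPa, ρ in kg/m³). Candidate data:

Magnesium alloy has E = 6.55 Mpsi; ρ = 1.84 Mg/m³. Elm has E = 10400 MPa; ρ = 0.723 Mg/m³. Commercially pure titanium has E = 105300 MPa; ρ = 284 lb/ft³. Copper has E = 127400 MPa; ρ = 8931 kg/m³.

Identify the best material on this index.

Putting every candidate on a common basis:
  magnesium alloy: E = 45.16 GPa, ρ = 1840 kg/m³
  elm: E = 10.40 GPa, ρ = 723.0 kg/m³
  commercially pure titanium: E = 105.3 GPa, ρ = 4549 kg/m³
  copper: E = 127.4 GPa, ρ = 8931 kg/m³
  elm: M = 3.02×10⁻³
  magnesium alloy: M = 1.94×10⁻³
  commercially pure titanium: M = 1.04×10⁻³
  copper: M = 0.563×10⁻³
Highest index: elm.

elm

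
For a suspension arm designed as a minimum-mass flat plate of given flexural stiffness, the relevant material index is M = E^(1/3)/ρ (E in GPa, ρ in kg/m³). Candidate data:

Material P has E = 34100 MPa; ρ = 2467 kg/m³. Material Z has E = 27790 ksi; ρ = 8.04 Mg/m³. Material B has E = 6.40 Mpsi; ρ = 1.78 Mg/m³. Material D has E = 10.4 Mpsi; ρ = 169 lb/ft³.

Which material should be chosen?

Normalizing units and computing the index:
  material P: E = 34.10 GPa, ρ = 2467 kg/m³
  material Z: E = 191.6 GPa, ρ = 8040 kg/m³
  material B: E = 44.13 GPa, ρ = 1780 kg/m³
  material D: E = 71.71 GPa, ρ = 2707 kg/m³
  material B: M = 1.99×10⁻³
  material D: M = 1.53×10⁻³
  material P: M = 1.31×10⁻³
  material Z: M = 0.717×10⁻³
Highest index: material B.

material B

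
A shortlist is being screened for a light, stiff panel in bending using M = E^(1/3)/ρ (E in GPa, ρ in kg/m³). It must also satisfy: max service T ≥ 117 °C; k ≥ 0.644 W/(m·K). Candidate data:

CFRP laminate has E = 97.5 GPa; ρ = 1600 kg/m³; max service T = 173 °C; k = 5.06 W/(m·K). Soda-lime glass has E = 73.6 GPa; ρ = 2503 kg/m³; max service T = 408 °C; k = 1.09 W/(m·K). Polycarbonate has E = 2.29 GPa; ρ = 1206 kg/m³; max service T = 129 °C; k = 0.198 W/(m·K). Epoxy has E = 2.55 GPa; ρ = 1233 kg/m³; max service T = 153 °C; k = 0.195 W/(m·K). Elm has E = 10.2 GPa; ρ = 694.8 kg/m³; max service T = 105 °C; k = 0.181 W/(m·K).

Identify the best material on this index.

Screen on constraints: max service T ≥ 117 °C; k ≥ 0.644 W/(m·K). Survivors: CFRP laminate, soda-lime glass.
Evaluate M for each candidate:
  CFRP laminate: M = 2.88×10⁻³
  soda-lime glass: M = 1.67×10⁻³
CFRP laminate has the largest M.

CFRP laminate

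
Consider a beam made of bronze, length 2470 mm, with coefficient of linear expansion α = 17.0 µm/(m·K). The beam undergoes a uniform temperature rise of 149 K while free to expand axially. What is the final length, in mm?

ΔL = α·L₀·ΔT = 17.0×10⁻⁶ × 2470 mm × 149.0 K = 6.26 mm.
L = L₀ + ΔL = 2470 + 6.26 = 2476.3 mm.

2476.3 mm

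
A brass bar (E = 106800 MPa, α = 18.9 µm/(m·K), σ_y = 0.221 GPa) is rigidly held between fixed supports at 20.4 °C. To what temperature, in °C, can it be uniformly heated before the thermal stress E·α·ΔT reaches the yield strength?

E = 106800 MPa = 106.8 GPa.
σ_y = 0.221 GPa = 221.0 MPa.
E·α·ΔT = 221.0 MPa ⇒ ΔT = 221.0 / (106.8×10³ × 18.9×10⁻⁶) = 109.5 K.
T = 20.4 + 109.5 = 129.9 °C.

130 °C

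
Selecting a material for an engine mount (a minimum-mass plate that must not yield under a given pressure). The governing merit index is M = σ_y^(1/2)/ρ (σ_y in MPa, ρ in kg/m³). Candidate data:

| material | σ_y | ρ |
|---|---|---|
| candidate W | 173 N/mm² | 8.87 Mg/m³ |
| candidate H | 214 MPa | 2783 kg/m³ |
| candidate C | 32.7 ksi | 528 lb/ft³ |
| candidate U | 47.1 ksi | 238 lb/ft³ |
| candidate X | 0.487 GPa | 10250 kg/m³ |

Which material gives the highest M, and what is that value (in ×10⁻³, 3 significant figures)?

After converting to SI:
  candidate W: σ_y = 173.0 MPa, ρ = 8870 kg/m³
  candidate H: σ_y = 214.0 MPa, ρ = 2783 kg/m³
  candidate C: σ_y = 225.5 MPa, ρ = 8458 kg/m³
  candidate U: σ_y = 324.7 MPa, ρ = 3812 kg/m³
  candidate X: σ_y = 487.0 MPa, ρ = 10250 kg/m³
  candidate H: M = 5.26×10⁻³
  candidate U: M = 4.73×10⁻³
  candidate X: M = 2.15×10⁻³
  candidate C: M = 1.78×10⁻³
  candidate W: M = 1.48×10⁻³
Candidate H has the largest M.

candidate H, M = 5.26×10⁻³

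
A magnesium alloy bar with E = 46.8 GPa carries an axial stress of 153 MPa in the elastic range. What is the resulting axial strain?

ε = σ/E = 153 / 46800 = 3.27×10⁻³.

3.27×10⁻³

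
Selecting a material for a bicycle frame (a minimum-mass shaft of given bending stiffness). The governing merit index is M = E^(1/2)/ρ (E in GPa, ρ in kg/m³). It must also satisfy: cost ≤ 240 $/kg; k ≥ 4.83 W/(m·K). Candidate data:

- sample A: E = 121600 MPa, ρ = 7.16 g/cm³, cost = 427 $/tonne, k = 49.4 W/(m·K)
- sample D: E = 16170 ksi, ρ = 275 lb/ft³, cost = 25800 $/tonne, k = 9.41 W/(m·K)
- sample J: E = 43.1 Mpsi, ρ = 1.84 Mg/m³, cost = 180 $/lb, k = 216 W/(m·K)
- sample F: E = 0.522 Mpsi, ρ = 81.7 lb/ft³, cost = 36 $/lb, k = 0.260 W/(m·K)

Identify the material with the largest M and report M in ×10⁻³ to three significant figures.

sample D, M = 2.40×10⁻³

Screen on constraints: cost ≤ 240 $/kg; k ≥ 4.83 W/(m·K). Survivors: sample A, sample D.
Putting every candidate on a common basis:
  sample A: E = 121.6 GPa, ρ = 7160 kg/m³
  sample D: E = 111.5 GPa, ρ = 4405 kg/m³
  sample D: M = 2.40×10⁻³
  sample A: M = 1.54×10⁻³
Sample D ranks first.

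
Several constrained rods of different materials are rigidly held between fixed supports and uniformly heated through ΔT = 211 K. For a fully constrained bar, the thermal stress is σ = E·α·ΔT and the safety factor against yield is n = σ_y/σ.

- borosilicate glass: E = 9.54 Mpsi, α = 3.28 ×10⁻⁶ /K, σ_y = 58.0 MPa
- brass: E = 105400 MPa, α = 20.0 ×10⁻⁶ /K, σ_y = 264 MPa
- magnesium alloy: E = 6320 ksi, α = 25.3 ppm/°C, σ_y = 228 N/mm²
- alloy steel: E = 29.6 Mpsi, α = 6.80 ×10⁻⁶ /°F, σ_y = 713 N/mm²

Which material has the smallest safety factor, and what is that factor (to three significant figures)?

In consistent units (E in GPa, α in ×10⁻⁶/K, σ_y in MPa):
  borosilicate glass: E = 65.78, α = 3.28, σ_y = 58.00 → σ = 45.5 MPa, n = 1.27
  brass: E = 105.4, α = 20.0, σ_y = 264.0 → σ = 445 MPa, n = 0.594
  magnesium alloy: E = 43.57, α = 25.3, σ_y = 228.0 → σ = 233 MPa, n = 0.980
  alloy steel: E = 204.1, α = 12.2, σ_y = 713.0 → σ = 527 MPa, n = 1.35
Brass has the lowest safety factor, n = 0.594.

brass, n = 0.594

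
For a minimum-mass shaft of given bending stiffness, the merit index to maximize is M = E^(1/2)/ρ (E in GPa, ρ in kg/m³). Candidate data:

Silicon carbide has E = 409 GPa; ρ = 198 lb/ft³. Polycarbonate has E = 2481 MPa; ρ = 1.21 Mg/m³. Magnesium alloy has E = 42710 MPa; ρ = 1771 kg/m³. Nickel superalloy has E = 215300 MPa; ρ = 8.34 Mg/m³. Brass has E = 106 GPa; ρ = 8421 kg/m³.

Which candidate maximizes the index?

silicon carbide

In SI units:
  silicon carbide: E = 409.0 GPa, ρ = 3172 kg/m³
  polycarbonate: E = 2.481 GPa, ρ = 1210 kg/m³
  magnesium alloy: E = 42.71 GPa, ρ = 1771 kg/m³
  nickel superalloy: E = 215.3 GPa, ρ = 8340 kg/m³
  brass: E = 106.0 GPa, ρ = 8421 kg/m³
  silicon carbide: M = 6.38×10⁻³
  magnesium alloy: M = 3.69×10⁻³
  nickel superalloy: M = 1.76×10⁻³
  polycarbonate: M = 1.30×10⁻³
  brass: M = 1.22×10⁻³
The maximum is for silicon carbide.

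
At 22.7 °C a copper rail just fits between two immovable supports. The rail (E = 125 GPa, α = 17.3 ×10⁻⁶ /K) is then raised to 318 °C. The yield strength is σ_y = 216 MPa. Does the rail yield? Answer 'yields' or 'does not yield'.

yields

ΔT = 295.3 K. Constrained thermal stress σ = E·α·ΔT = 125.0×10³ MPa × 17.3×10⁻⁶ × 295.3 = 639 MPa (compressive).
Compare to σ_y = 216 MPa: σ ≥ σ_y, so it yields.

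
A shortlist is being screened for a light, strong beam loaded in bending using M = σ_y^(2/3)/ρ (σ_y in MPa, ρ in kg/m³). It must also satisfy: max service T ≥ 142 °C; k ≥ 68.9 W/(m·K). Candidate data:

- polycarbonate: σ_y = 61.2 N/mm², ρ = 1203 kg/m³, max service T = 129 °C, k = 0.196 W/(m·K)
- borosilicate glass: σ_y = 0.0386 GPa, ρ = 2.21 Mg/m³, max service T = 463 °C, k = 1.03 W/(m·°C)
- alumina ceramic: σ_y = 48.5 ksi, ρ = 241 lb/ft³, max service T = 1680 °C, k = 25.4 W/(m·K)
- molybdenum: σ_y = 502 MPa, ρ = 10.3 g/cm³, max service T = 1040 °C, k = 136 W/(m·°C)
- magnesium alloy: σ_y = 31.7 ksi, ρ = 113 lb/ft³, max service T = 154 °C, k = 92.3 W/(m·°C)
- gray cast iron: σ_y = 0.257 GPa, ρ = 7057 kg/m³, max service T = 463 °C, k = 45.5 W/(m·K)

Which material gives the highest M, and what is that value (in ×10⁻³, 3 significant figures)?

Screen on constraints: max service T ≥ 142 °C; k ≥ 68.9 W/(m·K). Survivors: molybdenum, magnesium alloy.
Normalizing units and computing the index:
  molybdenum: σ_y = 502.0 MPa, ρ = 10300 kg/m³
  magnesium alloy: σ_y = 218.6 MPa, ρ = 1810 kg/m³
  magnesium alloy: M = 20.0×10⁻³
  molybdenum: M = 6.13×10⁻³
Magnesium alloy ranks first.

magnesium alloy, M = 20.0×10⁻³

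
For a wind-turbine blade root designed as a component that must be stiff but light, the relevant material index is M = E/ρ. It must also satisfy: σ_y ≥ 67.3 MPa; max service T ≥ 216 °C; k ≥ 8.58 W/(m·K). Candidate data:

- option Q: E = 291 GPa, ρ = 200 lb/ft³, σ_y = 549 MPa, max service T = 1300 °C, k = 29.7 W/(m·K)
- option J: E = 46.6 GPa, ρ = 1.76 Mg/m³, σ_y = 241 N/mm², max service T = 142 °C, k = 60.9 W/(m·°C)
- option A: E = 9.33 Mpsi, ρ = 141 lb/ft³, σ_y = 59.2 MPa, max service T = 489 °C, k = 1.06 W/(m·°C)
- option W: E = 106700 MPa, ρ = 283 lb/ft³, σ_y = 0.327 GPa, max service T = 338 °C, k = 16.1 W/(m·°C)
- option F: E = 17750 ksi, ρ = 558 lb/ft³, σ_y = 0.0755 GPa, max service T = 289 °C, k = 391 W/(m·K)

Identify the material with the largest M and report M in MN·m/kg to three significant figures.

Screen on constraints: σ_y ≥ 67.3 MPa; max service T ≥ 216 °C; k ≥ 8.58 W/(m·K). Survivors: option Q, option W, option F.
Convert each candidate to consistent units, then evaluate M:
  option Q: E = 291.0 GPa, ρ = 3204 kg/m³
  option W: E = 106.7 GPa, ρ = 4533 kg/m³
  option F: E = 122.4 GPa, ρ = 8938 kg/m³
  option Q: M = 90.8 MN·m/kg
  option W: M = 23.5 MN·m/kg
  option F: M = 13.7 MN·m/kg
The maximum is for option Q.

option Q, M = 90.8 MN·m/kg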